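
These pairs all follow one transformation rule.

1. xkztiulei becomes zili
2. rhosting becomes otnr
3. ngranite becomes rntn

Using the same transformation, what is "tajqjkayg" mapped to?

The transformation: move the first character to the end, then keep every other character starting from the second (positions 2nd, 4th, 6th, ...).
For "tajqjkayg", step one produces "ajqjkaygt"; step two turns that into "jjag".

jjag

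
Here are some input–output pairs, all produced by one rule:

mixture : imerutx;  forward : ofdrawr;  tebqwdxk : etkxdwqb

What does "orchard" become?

Each output is the input with this applied: reverse the string, then move the last 2 characters to the front (rotate right by 2).
For "orchard", step one produces "drahcro"; step two turns that into "rodrahc".

rodrahc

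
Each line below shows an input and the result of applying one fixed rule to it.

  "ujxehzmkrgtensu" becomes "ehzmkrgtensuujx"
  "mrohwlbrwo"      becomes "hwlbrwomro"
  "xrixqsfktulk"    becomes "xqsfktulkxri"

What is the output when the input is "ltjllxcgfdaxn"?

The transformation: move the first 3 characters to the end (rotate left by 3).
So "ltjllxcgfdaxn" becomes "llxcgfdaxnltj".

llxcgfdaxnltj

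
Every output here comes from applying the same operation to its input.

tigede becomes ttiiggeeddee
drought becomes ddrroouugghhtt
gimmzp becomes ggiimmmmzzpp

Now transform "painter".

Rule — double every character.
Doing the same to "painter": "ppaaiinntteerr".

ppaaiinntteerr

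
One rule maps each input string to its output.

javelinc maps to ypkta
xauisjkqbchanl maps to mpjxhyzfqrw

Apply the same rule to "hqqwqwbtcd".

Looking at the pairs, the operation is to delete the last 3 characters, then shift every letter 11 places backward in the alphabet (wrapping around).
Starting from "hqqwqwbtcd": after the first operation, "hqqwqwb"; after the second, "wfflflq".
(Check on "javelinc": → "javel" → "ypkta" ✓)

wfflflq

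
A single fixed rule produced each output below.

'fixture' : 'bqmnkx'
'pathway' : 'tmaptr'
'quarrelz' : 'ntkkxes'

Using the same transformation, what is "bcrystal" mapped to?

vkrlmte

Rule — shift every letter 7 places backward in the alphabet (wrapping around), then delete the first character.
Applying both steps to "bcrystal": "uvkrlmte", then "vkrlmte".
(Check on "quarrelz": → "jntkkxes" → "ntkkxes" ✓)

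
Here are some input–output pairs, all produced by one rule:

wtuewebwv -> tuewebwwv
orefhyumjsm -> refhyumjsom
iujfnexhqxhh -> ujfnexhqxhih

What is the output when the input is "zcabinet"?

cabinezt

The rule is to swap the first and last characters, then move the first character to the end.
Starting from "zcabinet": after the first operation, "tcabinez"; after the second, "cabinezt".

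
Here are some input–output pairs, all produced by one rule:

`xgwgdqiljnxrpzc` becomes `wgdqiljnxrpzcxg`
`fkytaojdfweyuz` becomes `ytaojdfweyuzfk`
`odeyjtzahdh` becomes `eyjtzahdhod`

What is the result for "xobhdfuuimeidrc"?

Looking at the pairs, the operation is to move the first 2 characters to the end (rotate left by 2).
For "xobhdfuuimeidrc" the result is "bhdfuuimeidrcxo".

bhdfuuimeidrcxo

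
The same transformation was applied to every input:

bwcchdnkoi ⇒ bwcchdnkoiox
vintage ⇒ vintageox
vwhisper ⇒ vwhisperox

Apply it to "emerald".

emeraldox

Each output is the input with this applied: append "ox".
So "emerald" becomes "emeraldox".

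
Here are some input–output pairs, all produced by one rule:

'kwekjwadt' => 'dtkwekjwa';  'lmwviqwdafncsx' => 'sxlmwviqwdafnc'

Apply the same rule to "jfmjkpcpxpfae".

aejfmjkpcpxpf

Rule — move the last 2 characters to the front (rotate right by 2).
Doing the same to "jfmjkpcpxpfae": "aejfmjkpcpxpf".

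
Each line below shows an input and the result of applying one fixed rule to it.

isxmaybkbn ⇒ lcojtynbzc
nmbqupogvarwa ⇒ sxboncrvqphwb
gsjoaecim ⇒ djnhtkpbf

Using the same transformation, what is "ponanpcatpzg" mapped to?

The rule is to move the last 3 characters to the front (rotate right by 3), then shift every letter 1 place forward in the alphabet (wrapping around).
Working it through for "ponanpcatpzg": intermediate "pzgponanpcat", final "qahqpoboqdbu".

qahqpoboqdbu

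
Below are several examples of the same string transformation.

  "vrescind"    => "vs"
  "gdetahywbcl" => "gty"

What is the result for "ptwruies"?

pr

The rule is to move the last 2 characters to the front (rotate right by 2), then keep one character in every 3, starting at position 3 (positions 3rd, 6th, 9th, ...).
On "ptwruies": the first step gives "esptwrui", and the second then gives "pr".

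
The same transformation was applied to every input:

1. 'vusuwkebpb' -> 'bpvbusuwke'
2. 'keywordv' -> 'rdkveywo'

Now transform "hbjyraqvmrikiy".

kihybjyraqvmri

In each case the input is transformed by: swap the first and last characters, then move the last 3 characters to the front (rotate right by 3).
For "hbjyraqvmrikiy", step one produces "ybjyraqvmrikih"; step two turns that into "kihybjyraqvmri".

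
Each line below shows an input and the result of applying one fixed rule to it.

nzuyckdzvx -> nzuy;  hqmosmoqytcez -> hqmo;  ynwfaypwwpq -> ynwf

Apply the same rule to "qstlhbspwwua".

Rule — keep only the first 4 characters.
On "qstlhbspwwua" that produces "qstl".

qstl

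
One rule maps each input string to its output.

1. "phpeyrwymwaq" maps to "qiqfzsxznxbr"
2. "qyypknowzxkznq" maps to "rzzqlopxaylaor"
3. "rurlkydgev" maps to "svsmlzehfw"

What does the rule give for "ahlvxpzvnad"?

Rule — shift every letter 1 place forward in the alphabet (wrapping around).
Applying that to "ahlvxpzvnad" gives "bimwyqawobe".

bimwyqawobe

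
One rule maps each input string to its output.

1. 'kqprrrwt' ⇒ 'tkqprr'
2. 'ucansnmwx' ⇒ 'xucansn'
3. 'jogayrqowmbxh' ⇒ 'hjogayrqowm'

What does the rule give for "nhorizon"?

Rule — move the last 3 characters to the front (rotate right by 3), then delete the first 2 characters.
On "nhorizon": the first step gives "zonnhori", and the second then gives "nnhori".
(Check on "ucansnmwx": → "mwxucansn" → "xucansn" ✓)

nnhori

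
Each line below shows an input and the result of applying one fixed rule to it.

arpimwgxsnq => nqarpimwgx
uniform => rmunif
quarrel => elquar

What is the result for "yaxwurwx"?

What's happening: move the last 3 characters to the front (rotate right by 3), then delete the first character.
Applying both steps to "yaxwurwx": "rwxyaxwu", then "wxyaxwu".

wxyaxwu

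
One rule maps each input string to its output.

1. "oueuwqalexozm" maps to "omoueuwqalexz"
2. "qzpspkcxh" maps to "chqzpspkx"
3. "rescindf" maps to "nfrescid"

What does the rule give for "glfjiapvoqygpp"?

The rule is to move the last 2 characters to the front (rotate right by 2), then swap the first and last characters.
On "glfjiapvoqygpp": the first step gives "ppglfjiapvoqyg", and the second then gives "gpglfjiapvoqyp".
(Check on "rescindf": → "dfrescin" → "nfrescid" ✓)

gpglfjiapvoqyp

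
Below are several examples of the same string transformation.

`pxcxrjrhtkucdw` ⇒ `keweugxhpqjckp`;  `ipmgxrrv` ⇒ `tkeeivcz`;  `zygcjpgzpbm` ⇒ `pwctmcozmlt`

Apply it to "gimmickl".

zvpxytvz

What's happening: move the first 3 characters to the end (rotate left by 3), then shift every letter 13 places forward in the alphabet (wrapping around) — i.e. ROT13.
"gimmickl" → "micklgim" → "zvpxytvz".
(Check on "ipmgxrrv": → "gxrrvipm" → "tkeeivcz" ✓)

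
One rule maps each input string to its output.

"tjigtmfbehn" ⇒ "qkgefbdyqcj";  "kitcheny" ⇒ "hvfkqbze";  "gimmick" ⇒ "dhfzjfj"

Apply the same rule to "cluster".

The pattern: take characters alternately from the front and the back (1st, last, 2nd, 2nd-last, ...), then shift every letter 3 places backward in the alphabet (wrapping around).
Applying that to "cluster" gives "zoibrqp".

zoibrqp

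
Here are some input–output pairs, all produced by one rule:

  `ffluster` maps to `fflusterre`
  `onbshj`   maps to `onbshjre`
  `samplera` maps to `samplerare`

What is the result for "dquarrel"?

Looking at the pairs, the operation is to append "re".
Doing the same to "dquarrel": "dquarrelre".

dquarrelre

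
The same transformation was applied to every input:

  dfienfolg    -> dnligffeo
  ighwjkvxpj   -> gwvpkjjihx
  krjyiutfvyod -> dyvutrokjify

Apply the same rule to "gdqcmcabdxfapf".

Each output is the input with this applied: sort the characters into reverse alphabetical order, then swap the first and last characters.
Starting from "gdqcmcabdxfapf": after the first operation, "xqpmgffddccbaa"; after the second, "aqpmgffddccbax".
(Check on "dfienfolg": → "onligffed" → "dnligffeo" ✓)

aqpmgffddccbax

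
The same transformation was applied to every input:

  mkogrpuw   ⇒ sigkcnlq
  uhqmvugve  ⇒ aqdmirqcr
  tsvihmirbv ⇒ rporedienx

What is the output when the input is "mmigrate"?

Each output is the input with this applied: shift every letter 4 places backward in the alphabet (wrapping around), then move the last character to the front.
"mmigrate" → "iiecnwpa" → "aiiecnwp".
(Check on "uhqmvugve": → "qdmirqcra" → "aqdmirqcr" ✓)

aiiecnwp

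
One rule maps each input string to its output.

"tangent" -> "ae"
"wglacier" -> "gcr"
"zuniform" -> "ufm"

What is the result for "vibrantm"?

The rule is to keep one character in every 3, starting at position 2 (positions 2nd, 5th, 8th, ...).
Applying that to "vibrantm" gives "iam".

iam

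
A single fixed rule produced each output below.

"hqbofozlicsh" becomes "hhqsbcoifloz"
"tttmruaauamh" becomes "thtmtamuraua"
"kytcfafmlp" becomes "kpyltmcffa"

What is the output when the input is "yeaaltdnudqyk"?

ykeyaqadlutnd

The pattern: take characters alternately from the front and the back (1st, last, 2nd, 2nd-last, ...).
Applying that to "yeaaltdnudqyk" gives "ykeyaqadlutnd".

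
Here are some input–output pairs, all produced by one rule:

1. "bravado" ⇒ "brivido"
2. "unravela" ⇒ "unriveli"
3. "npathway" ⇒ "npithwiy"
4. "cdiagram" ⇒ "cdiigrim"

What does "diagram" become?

diigrim

What's happening: replace every "a" with "i".
So "diagram" becomes "diigrim".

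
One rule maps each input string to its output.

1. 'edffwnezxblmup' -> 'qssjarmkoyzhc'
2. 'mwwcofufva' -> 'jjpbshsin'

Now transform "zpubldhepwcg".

In each case the input is transformed by: shift every letter 13 places forward in the alphabet (wrapping around) — i.e. ROT13, then delete the first character.
Doing the same to "zpubldhepwcg": "choyqurcjpt".

choyqurcjpt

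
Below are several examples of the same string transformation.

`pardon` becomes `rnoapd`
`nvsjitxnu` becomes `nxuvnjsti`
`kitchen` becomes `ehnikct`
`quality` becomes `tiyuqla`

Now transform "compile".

Rule — swap each adjacent pair of characters (1↔2, 3↔4, ...), then move the last 3 characters to the front (rotate right by 3).
"compile" → "ocpmlie" → "lieocpm".

lieocpm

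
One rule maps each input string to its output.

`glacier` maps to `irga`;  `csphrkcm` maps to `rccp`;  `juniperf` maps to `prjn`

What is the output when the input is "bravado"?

aoba

The rule is to keep every other character starting from the first (positions 1st, 3rd, 5th, ...), then swap the front and back halves of the string.
"bravado" → "baao" → "aoba".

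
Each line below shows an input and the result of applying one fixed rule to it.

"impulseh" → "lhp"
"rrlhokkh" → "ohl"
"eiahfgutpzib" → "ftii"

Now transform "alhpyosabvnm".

yanl

Each output is the input with this applied: move the first 3 characters to the end (rotate left by 3), then keep one character in every 3, starting at position 2 (positions 2nd, 5th, 8th, ...).
Applying that to "alhpyosabvnm" gives "yanl".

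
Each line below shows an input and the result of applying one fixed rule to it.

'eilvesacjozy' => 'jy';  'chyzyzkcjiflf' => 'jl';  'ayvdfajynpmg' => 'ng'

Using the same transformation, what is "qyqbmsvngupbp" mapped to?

gb

Looking at the pairs, the operation is to keep one character in every 3, starting at position 3 (positions 3rd, 6th, 9th, ...), then keep only the last 2 characters.
"qyqbmsvngupbp" → "qsgb" → "gb".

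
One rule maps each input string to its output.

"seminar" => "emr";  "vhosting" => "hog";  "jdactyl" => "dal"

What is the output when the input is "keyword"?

eyd

The rule is to swap each adjacent pair of characters (1↔2, 3↔4, ...), then keep one character in every 3, starting at position 1 (positions 1st, 4th, 7th, ...).
Starting from "keyword": after the first operation, "ekwyrod"; after the second, "eyd".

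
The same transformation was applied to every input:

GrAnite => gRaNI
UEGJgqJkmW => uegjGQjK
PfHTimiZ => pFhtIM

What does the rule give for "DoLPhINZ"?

What's happening: flip the case of every letter, then delete the last 2 characters.
Applying both steps to "DoLPhINZ": "dOlpHinz", then "dOlpHi".

dOlpHi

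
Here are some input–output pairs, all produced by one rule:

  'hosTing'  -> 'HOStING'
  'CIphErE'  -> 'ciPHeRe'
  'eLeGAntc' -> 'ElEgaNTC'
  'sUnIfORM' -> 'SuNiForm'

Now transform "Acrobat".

aCROBAT

Rule — flip the case of every letter.
"Acrobat" → "aCROBAT".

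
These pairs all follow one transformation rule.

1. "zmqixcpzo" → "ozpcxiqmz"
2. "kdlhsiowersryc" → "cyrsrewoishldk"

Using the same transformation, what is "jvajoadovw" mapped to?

wvodaojavj

Looking at the pairs, the operation is to reverse the string.
So "jvajoadovw" becomes "wvodaojavj".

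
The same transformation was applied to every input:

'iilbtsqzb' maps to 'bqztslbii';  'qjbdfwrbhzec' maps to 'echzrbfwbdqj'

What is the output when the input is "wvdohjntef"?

efnthjdowv

The pattern: swap each adjacent pair of characters (1↔2, 3↔4, ...), then reverse the string.
"wvdohjntef" → "vwodjhtnfe" → "efnthjdowv".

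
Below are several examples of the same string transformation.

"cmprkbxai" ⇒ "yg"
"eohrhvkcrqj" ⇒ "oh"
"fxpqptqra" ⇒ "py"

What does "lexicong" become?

In each case the input is transformed by: shift every letter 2 places backward in the alphabet (wrapping around), then keep only the last 2 characters.
Working it through for "lexicong": intermediate "jcvgamle", final "le".

le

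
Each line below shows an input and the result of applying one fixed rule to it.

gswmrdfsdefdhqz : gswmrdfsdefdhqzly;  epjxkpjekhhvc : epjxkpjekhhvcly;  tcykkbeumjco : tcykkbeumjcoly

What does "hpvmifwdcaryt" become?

hpvmifwdcarytly

Rule — append "ly".
For "hpvmifwdcaryt" the result is "hpvmifwdcarytly".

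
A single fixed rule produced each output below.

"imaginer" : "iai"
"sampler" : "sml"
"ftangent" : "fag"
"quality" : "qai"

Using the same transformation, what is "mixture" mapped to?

mxu

What's happening: delete the last 2 characters, then keep every other character starting from the first (positions 1st, 3rd, 5th, ...).
Applying both steps to "mixture": "mixtu", then "mxu".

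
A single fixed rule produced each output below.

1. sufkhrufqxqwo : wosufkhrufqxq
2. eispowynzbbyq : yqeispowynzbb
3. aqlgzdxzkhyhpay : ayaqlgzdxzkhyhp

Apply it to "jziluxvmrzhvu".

vujziluxvmrzh

The transformation: move the last 2 characters to the front (rotate right by 2).
Applying that to "jziluxvmrzhvu" gives "vujziluxvmrzh".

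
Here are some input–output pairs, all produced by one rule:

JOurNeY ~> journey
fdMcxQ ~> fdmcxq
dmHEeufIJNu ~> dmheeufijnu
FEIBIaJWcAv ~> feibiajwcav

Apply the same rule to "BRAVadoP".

bravadop

The pattern: convert every letter to lowercase.
So "BRAVadoP" becomes "bravadop".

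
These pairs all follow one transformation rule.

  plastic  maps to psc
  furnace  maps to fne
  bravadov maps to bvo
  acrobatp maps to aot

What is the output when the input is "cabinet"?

cit

In each case the input is transformed by: keep one character in every 3, starting at position 1 (positions 1st, 4th, 7th, ...).
On "cabinet" that produces "cit".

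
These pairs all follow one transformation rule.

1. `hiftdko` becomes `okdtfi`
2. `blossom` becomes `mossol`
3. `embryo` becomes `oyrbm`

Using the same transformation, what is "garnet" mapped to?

tenra

In each case the input is transformed by: reverse the string, then delete the last character.
Starting from "garnet": after the first operation, "tenrag"; after the second, "tenra".
(Check on "embryo": → "oyrbme" → "oyrbm" ✓)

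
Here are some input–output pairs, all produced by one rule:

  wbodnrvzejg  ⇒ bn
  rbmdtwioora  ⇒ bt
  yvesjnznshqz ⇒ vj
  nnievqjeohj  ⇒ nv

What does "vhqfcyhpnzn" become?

Each output is the input with this applied: keep one character in every 3, starting at position 2 (positions 2nd, 5th, 8th, ...), then delete the last 2 characters.
On "vhqfcyhpnzn": the first step gives "hcpn", and the second then gives "hc".

hc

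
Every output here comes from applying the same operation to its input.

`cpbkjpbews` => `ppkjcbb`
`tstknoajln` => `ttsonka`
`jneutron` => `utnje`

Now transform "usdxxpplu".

The rule is to delete the last 3 characters, then sort the characters into reverse alphabetical order.
On "usdxxpplu": the first step gives "usdxxp", and the second then gives "xxuspd".

xxuspd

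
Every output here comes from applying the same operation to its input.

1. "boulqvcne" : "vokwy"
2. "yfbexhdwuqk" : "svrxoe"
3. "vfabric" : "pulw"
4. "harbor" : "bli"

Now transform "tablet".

Looking at the pairs, the operation is to keep every other character starting from the first (positions 1st, 3rd, 5th, ...), then shift every letter 6 places backward in the alphabet (wrapping around).
Starting from "tablet": after the first operation, "tbe"; after the second, "nvy".

nvy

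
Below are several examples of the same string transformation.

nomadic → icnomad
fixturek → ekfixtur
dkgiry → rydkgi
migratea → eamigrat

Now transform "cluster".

In each case the input is transformed by: move the last 2 characters to the front (rotate right by 2).
Doing the same to "cluster": "erclust".

erclust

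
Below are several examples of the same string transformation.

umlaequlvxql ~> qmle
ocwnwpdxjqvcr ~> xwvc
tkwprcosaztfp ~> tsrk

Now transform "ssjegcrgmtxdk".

xsgg

The pattern: keep one character in every 3, starting at position 2 (positions 2nd, 5th, 8th, ...), then sort the characters into reverse alphabetical order.
Doing the same to "ssjegcrgmtxdk": "xsgg".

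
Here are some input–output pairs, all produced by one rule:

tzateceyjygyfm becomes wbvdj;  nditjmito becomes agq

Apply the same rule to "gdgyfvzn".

The rule is to shift every letter 3 places backward in the alphabet (wrapping around), then keep one character in every 3, starting at position 2 (positions 2nd, 5th, 8th, ...).
For "gdgyfvzn", step one produces "dadvcswk"; step two turns that into "ack".
(Check on "nditjmito": → "kafqgjfql" → "agq" ✓)

ack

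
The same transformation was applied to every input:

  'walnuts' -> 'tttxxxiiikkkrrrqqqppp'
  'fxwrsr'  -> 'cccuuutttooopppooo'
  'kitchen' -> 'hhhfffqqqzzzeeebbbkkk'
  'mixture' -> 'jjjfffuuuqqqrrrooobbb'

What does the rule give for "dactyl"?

aaaxxxzzzqqqvvviii

Looking at the pairs, the operation is to repeat every character 3 times, then shift every letter 3 places backward in the alphabet (wrapping around).
"dactyl" → "dddaaaccctttyyylll" → "aaaxxxzzzqqqvvviii".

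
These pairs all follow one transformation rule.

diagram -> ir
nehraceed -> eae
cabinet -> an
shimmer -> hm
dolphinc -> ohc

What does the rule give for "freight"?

rg

What's happening: keep one character in every 3, starting at position 2 (positions 2nd, 5th, 8th, ...).
For "freight" the result is "rg".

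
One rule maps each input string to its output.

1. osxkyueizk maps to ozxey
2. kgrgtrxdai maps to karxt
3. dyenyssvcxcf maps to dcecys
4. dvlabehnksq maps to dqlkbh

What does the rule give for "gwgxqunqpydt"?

Looking at the pairs, the operation is to keep every other character starting from the first (positions 1st, 3rd, 5th, ...), then take characters alternately from the front and the back (1st, last, 2nd, 2nd-last, ...).
Working it through for "gwgxqunqpydt": intermediate "ggqnpd", final "gdgpqn".

gdgpqn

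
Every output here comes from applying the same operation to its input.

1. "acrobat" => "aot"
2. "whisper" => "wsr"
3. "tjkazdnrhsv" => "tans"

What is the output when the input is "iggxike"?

What's happening: keep one character in every 3, starting at position 1 (positions 1st, 4th, 7th, ...).
"iggxike" → "ixe".

ixe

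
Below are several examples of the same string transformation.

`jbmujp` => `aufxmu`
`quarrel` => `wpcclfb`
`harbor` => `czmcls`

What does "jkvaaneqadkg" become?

rvolbpyllgvu

In each case the input is transformed by: reverse the string, then shift every letter 11 places forward in the alphabet (wrapping around).
On "jkvaaneqadkg": the first step gives "gkdaqenaavkj", and the second then gives "rvolbpyllgvu".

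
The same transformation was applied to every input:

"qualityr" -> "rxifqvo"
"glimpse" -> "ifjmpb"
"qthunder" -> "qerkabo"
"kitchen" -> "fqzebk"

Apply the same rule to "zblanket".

Each output is the input with this applied: shift every letter 3 places backward in the alphabet (wrapping around), then delete the first character.
On "zblanket": the first step gives "wyixkhbq", and the second then gives "yixkhbq".

yixkhbq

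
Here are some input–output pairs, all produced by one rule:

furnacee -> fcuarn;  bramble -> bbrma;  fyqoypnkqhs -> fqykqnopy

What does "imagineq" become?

inmiag

The pattern: delete the last 2 characters, then take characters alternately from the front and the back (1st, last, 2nd, 2nd-last, ...).
Starting from "imagineq": after the first operation, "imagin"; after the second, "inmiag".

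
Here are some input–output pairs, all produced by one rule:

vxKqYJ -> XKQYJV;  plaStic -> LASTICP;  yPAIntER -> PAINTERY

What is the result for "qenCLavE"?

ENCLAVEQ

Looking at the pairs, the operation is to move the first character to the end, then convert every letter to uppercase.
For "qenCLavE", step one produces "enCLavEq"; step two turns that into "ENCLAVEQ".
(Check on "vxKqYJ": → "xKqYJv" → "XKQYJV" ✓)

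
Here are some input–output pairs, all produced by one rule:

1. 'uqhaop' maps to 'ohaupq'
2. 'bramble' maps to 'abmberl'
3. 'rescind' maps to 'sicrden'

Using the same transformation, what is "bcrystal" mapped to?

Each output is the input with this applied: take characters alternately from the front and the back (1st, last, 2nd, 2nd-last, ...), then move the last 3 characters to the front (rotate right by 3).
Working it through for "bcrystal": intermediate "blcartys", final "tysblcar".

tysblcar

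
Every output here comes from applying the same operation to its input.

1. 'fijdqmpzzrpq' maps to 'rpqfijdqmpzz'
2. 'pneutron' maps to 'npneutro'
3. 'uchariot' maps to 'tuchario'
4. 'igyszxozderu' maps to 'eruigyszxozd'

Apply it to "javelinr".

Rule — move the first 3 characters to the end (rotate left by 3), then swap the front and back halves of the string.
On "javelinr": the first step gives "elinrjav", and the second then gives "rjavelin".

rjavelin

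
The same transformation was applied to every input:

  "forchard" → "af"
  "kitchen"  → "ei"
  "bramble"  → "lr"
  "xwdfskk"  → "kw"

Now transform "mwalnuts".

What's happening: move the first 3 characters to the end (rotate left by 3), then keep one character in every 3, starting at position 3 (positions 3rd, 6th, 9th, ...).
"mwalnuts" → "lnutsmwa" → "um".

um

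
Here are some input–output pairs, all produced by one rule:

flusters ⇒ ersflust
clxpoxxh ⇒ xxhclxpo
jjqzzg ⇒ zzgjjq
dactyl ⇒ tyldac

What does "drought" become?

ghtdrou

The rule is to move the last 3 characters to the front (rotate right by 3).
Applying that to "drought" gives "ghtdrou".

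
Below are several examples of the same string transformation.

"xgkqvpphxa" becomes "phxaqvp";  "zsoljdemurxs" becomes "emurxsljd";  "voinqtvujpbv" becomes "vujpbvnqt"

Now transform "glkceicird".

Rule — delete the first 3 characters, then move the first 3 characters to the end (rotate left by 3).
Doing the same to "glkceicird": "cirdcei".
(Check on "xgkqvpphxa": → "qvpphxa" → "phxaqvp" ✓)

cirdcei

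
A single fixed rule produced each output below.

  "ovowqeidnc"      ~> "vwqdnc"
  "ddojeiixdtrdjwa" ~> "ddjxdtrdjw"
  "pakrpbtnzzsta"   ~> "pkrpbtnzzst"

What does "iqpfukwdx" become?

The transformation: remove every vowel.
Applying that to "iqpfukwdx" gives "qpfkwdx".

qpfkwdx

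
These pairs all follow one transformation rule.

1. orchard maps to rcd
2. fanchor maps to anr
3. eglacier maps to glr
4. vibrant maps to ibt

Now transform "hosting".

In each case the input is transformed by: swap each adjacent pair of characters (1↔2, 3↔4, ...), then keep one character in every 3, starting at position 1 (positions 1st, 4th, 7th, ...).
Starting from "hosting": after the first operation, "ohtsnig"; after the second, "osg".

osg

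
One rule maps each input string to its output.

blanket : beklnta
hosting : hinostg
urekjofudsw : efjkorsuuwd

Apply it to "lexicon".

What's happening: sort the characters into alphabetical order, then move the first character to the end.
Starting from "lexicon": after the first operation, "ceilnox"; after the second, "eilnoxc".

eilnoxc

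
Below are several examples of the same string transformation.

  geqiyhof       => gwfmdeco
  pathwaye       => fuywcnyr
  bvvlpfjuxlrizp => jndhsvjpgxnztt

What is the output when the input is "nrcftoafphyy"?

drmydnfwwlpa

Looking at the pairs, the operation is to move the first 3 characters to the end (rotate left by 3), then shift every letter 2 places backward in the alphabet (wrapping around).
Working it through for "nrcftoafphyy": intermediate "ftoafphyynrc", final "drmydnfwwlpa".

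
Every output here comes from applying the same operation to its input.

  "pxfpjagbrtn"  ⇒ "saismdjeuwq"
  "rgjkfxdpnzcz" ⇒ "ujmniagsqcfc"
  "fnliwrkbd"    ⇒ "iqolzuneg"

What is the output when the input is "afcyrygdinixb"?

difbubjglqlae

The pattern: shift every letter 3 places forward in the alphabet (wrapping around).
Applying that to "afcyrygdinixb" gives "difbubjglqlae".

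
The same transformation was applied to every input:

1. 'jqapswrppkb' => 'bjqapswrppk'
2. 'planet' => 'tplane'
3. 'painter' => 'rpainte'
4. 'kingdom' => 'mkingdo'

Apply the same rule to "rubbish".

hrubbis

In each case the input is transformed by: move the last character to the front.
"rubbish" → "hrubbis".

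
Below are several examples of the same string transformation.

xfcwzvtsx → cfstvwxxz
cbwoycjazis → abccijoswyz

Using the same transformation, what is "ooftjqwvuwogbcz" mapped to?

Each output is the input with this applied: sort the characters into alphabetical order.
"ooftjqwvuwogbcz" → "bcfgjoooqtuvwwz".

bcfgjoooqtuvwwz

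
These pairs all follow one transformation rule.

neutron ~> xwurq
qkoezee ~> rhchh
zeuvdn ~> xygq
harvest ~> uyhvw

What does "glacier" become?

In each case the input is transformed by: shift every letter 3 places forward in the alphabet (wrapping around), then delete the first 2 characters.
On "glacier": the first step gives "jodflhu", and the second then gives "dflhu".
(Check on "harvest": → "kduyhvw" → "uyhvw" ✓)

dflhu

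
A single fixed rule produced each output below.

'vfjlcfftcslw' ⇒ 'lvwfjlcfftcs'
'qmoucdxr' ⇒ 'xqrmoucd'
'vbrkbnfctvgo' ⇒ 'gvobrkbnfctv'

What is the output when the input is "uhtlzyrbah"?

Each output is the input with this applied: swap the first and last characters, then move the last 2 characters to the front (rotate right by 2).
Applying both steps to "uhtlzyrbah": "hhtlzyrbau", then "auhhtlzyrb".

auhhtlzyrb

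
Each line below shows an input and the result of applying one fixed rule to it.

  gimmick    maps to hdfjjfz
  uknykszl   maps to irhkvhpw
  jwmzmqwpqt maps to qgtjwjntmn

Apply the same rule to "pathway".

vmxqetx

Each output is the input with this applied: move the last character to the front, then shift every letter 3 places backward in the alphabet (wrapping around).
So "pathway" becomes "vmxqetx".
(Check on "uknykszl": → "luknyksz" → "irhkvhpw" ✓)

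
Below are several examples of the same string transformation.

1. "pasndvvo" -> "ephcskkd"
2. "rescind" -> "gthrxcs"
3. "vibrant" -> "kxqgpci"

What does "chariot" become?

rwpgxdi

Rule — shift every letter 11 places backward in the alphabet (wrapping around).
"chariot" → "rwpgxdi".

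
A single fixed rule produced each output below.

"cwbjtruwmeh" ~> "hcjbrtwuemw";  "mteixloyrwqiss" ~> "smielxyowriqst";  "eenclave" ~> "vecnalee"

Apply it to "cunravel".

ecrnvalu

Each output is the input with this applied: swap each adjacent pair of characters (1↔2, 3↔4, ...), then swap the first and last characters.
"cunravel" → "ucrnvale" → "ecrnvalu".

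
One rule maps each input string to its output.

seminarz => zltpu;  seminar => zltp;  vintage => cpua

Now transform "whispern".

dopzw

Each output is the input with this applied: delete the last 3 characters, then shift every letter 7 places forward in the alphabet (wrapping around).
Applying both steps to "whispern": "whisp", then "dopzw".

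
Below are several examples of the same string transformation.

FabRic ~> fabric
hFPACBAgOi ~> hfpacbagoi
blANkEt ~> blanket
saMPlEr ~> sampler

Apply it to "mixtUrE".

mixture

Each output is the input with this applied: convert every letter to lowercase.
"mixtUrE" → "mixture".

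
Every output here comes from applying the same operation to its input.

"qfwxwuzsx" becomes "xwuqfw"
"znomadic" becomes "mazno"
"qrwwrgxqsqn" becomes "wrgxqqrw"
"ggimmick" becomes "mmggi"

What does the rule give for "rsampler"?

In each case the input is transformed by: delete the last 3 characters, then move the first 3 characters to the end (rotate left by 3).
Doing the same to "rsampler": "mprsa".

mprsa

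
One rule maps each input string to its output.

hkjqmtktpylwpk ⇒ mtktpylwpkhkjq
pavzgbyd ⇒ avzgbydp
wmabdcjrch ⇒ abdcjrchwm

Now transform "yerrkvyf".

Rule — swap the front and back halves of the string, then move the last 3 characters to the front (rotate right by 3).
Starting from "yerrkvyf": after the first operation, "kvyfyerr"; after the second, "errkvyfy".

errkvyfy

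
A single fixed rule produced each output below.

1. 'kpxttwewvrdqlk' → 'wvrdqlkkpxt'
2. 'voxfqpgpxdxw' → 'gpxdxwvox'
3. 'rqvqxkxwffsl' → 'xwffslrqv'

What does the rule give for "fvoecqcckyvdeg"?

ckyvdegfvoe

Each output is the input with this applied: swap the front and back halves of the string, then delete the last 3 characters.
For "fvoecqcckyvdeg", step one produces "ckyvdegfvoecqc"; step two turns that into "ckyvdegfvoe".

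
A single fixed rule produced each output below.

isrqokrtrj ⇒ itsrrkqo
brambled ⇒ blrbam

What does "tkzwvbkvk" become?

The rule is to delete the last 2 characters, then take characters alternately from the front and the back (1st, last, 2nd, 2nd-last, ...).
On "tkzwvbkvk" that produces "tkkbzvw".

tkkbzvw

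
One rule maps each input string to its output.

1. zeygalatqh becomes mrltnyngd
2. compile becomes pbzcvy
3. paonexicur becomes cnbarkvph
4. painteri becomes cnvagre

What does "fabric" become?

The pattern: shift every letter 13 places forward in the alphabet (wrapping around) — i.e. ROT13, then delete the last character.
On "fabric": the first step gives "snoevp", and the second then gives "snoev".

snoev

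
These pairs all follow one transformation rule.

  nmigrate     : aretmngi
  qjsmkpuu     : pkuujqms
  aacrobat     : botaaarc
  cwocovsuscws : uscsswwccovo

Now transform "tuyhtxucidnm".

cudimnuthyxt

Rule — swap the front and back halves of the string, then swap each adjacent pair of characters (1↔2, 3↔4, ...).
"tuyhtxucidnm" → "ucidnmtuyhtx" → "cudimnuthyxt".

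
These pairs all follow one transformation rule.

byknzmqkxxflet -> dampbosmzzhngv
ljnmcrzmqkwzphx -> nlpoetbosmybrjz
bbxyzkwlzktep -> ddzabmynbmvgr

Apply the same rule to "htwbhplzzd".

jvydjrnbbf

What's happening: shift every letter 2 places forward in the alphabet (wrapping around).
Doing the same to "htwbhplzzd": "jvydjrnbbf".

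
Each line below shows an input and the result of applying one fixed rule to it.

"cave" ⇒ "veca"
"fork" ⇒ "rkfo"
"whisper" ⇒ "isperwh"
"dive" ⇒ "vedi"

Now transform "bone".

nebo

What's happening: move the first 2 characters to the end (rotate left by 2).
On "bone" that produces "nebo".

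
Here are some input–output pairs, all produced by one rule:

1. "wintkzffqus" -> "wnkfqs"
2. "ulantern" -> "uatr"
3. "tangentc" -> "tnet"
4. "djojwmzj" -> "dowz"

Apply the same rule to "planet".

pae

The pattern: keep every other character starting from the first (positions 1st, 3rd, 5th, ...).
So "planet" becomes "pae".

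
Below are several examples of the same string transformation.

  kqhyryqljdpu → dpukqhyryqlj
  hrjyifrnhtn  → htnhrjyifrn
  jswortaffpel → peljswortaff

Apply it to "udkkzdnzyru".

Rule — move the last 3 characters to the front (rotate right by 3).
For "udkkzdnzyru" the result is "yruudkkzdnz".

yruudkkzdnz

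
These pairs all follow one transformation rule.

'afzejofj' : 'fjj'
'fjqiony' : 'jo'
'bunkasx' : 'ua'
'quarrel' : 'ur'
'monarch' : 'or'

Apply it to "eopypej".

op

In each case the input is transformed by: keep one character in every 3, starting at position 2 (positions 2nd, 5th, 8th, ...).
Doing the same to "eopypej": "op".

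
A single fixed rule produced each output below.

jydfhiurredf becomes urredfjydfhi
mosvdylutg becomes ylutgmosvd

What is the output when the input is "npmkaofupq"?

Rule — swap the front and back halves of the string.
For "npmkaofupq" the result is "ofupqnpmka".

ofupqnpmka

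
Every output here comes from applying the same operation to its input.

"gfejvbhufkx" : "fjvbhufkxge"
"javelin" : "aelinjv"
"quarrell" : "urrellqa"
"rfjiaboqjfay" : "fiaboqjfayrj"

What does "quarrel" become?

What's happening: move the first 2 characters to the end (rotate left by 2), then swap the first and last characters.
"quarrel" → "arrelqu" → "urrelqa".

urrelqa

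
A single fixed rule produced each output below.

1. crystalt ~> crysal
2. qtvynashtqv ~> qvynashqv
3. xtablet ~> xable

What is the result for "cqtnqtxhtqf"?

The pattern: remove every "t".
For "cqtnqtxhtqf" the result is "cqnqxhqf".

cqnqxhqf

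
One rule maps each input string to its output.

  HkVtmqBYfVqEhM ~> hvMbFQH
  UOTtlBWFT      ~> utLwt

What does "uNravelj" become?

URVL

The transformation: flip the case of every letter, then keep every other character starting from the first (positions 1st, 3rd, 5th, ...).
For "uNravelj" the result is "URVL".
(Check on "UOTtlBWFT": → "uotTLbwft" → "utLwt" ✓)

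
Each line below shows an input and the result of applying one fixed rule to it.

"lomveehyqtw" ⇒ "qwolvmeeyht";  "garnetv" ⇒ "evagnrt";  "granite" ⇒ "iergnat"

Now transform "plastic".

tclpsai

The pattern: swap each adjacent pair of characters (1↔2, 3↔4, ...), then move the last 2 characters to the front (rotate right by 2).
"plastic" → "lpsaitc" → "tclpsai".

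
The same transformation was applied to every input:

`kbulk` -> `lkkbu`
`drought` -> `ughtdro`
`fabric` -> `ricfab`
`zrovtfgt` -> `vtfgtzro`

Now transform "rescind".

The pattern: move the first 3 characters to the end (rotate left by 3).
Doing the same to "rescind": "cindres".

cindres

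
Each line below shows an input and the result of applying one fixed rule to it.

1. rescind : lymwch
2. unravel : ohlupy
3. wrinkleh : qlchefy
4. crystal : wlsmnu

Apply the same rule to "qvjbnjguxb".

Each output is the input with this applied: shift every letter 6 places backward in the alphabet (wrapping around), then delete the last character.
Working it through for "qvjbnjguxb": intermediate "kpdvhdaorv", final "kpdvhdaor".

kpdvhdaor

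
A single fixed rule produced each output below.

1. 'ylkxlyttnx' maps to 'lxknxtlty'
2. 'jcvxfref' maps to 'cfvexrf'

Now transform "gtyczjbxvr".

What's happening: delete the first character, then take characters alternately from the front and the back (1st, last, 2nd, 2nd-last, ...).
For "gtyczjbxvr", step one produces "tyczjbxvr"; step two turns that into "tryvcxzbj".

tryvcxzbj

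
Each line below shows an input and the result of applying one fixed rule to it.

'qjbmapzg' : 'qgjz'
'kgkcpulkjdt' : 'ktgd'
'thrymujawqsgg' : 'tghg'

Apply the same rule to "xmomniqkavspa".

xamp

What's happening: take characters alternately from the front and the back (1st, last, 2nd, 2nd-last, ...), then keep only the first 4 characters.
Starting from "xmomniqkavspa": after the first operation, "xamposmvnaikq"; after the second, "xamp".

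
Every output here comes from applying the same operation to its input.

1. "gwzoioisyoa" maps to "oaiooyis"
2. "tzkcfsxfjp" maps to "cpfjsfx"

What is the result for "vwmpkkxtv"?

pvktkx

Looking at the pairs, the operation is to delete the first 3 characters, then take characters alternately from the front and the back (1st, last, 2nd, 2nd-last, ...).
Applying that to "vwmpkkxtv" gives "pvktkx".
(Check on "gwzoioisyoa": → "oioisyoa" → "oaiooyis" ✓)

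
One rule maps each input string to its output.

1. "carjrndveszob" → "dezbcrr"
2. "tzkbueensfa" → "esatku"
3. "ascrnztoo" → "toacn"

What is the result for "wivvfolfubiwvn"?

Looking at the pairs, the operation is to keep every other character starting from the first (positions 1st, 3rd, 5th, ...), then move the first 3 characters to the end (rotate left by 3).
"wivvfolfubiwvn" → "wvfluiv" → "luivwvf".

luivwvf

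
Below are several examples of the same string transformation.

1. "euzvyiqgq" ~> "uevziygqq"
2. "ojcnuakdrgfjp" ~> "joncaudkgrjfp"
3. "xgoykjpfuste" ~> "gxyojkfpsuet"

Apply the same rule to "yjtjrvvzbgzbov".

What's happening: swap each adjacent pair of characters (1↔2, 3↔4, ...).
"yjtjrvvzbgzbov" → "jyjtvrzvgbbzvo".

jyjtvrzvgbbzvo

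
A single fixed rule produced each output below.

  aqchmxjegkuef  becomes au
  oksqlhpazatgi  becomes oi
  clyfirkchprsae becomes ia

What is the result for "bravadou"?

In each case the input is transformed by: keep every other character starting from the first (positions 1st, 3rd, 5th, ...), then keep only the vowels.
For "bravadou", step one produces "baao"; step two turns that into "aao".

aao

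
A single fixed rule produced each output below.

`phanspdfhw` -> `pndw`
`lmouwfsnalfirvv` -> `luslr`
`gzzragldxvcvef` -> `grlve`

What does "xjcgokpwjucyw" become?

Looking at the pairs, the operation is to keep one character in every 3, starting at position 1 (positions 1st, 4th, 7th, ...).
On "xjcgokpwjucyw" that produces "xgpuw".

xgpuw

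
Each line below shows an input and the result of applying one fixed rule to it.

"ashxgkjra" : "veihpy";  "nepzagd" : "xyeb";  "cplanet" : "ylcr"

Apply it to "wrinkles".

In each case the input is transformed by: shift every letter 2 places backward in the alphabet (wrapping around), then delete the first 3 characters.
Starting from "wrinkles": after the first operation, "upglijcq"; after the second, "lijcq".

lijcq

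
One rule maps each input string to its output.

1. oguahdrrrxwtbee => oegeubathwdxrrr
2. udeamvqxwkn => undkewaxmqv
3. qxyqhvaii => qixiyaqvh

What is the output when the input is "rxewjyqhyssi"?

The pattern: take characters alternately from the front and the back (1st, last, 2nd, 2nd-last, ...).
Applying that to "rxewjyqhyssi" gives "rixseswyjhyq".

rixseswyjhyq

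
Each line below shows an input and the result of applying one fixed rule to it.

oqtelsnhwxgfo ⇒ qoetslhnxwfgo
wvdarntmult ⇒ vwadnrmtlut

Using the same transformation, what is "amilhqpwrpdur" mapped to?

maliqhwpprudr

In each case the input is transformed by: swap each adjacent pair of characters (1↔2, 3↔4, ...).
For "amilhqpwrpdur" the result is "maliqhwpprudr".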